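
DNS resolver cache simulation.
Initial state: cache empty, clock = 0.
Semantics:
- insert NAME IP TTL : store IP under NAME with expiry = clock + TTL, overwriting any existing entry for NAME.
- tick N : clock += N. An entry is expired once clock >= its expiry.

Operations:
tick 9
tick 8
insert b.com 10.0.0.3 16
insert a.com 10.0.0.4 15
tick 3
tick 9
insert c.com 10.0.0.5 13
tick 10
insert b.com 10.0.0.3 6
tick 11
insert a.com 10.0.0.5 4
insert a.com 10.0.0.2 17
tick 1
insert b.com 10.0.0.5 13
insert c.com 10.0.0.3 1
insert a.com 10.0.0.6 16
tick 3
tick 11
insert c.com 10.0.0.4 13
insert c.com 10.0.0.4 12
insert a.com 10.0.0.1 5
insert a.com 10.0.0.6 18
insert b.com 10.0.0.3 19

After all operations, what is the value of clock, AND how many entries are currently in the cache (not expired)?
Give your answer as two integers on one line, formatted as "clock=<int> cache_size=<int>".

Answer: clock=65 cache_size=3

Derivation:
Op 1: tick 9 -> clock=9.
Op 2: tick 8 -> clock=17.
Op 3: insert b.com -> 10.0.0.3 (expiry=17+16=33). clock=17
Op 4: insert a.com -> 10.0.0.4 (expiry=17+15=32). clock=17
Op 5: tick 3 -> clock=20.
Op 6: tick 9 -> clock=29.
Op 7: insert c.com -> 10.0.0.5 (expiry=29+13=42). clock=29
Op 8: tick 10 -> clock=39. purged={a.com,b.com}
Op 9: insert b.com -> 10.0.0.3 (expiry=39+6=45). clock=39
Op 10: tick 11 -> clock=50. purged={b.com,c.com}
Op 11: insert a.com -> 10.0.0.5 (expiry=50+4=54). clock=50
Op 12: insert a.com -> 10.0.0.2 (expiry=50+17=67). clock=50
Op 13: tick 1 -> clock=51.
Op 14: insert b.com -> 10.0.0.5 (expiry=51+13=64). clock=51
Op 15: insert c.com -> 10.0.0.3 (expiry=51+1=52). clock=51
Op 16: insert a.com -> 10.0.0.6 (expiry=51+16=67). clock=51
Op 17: tick 3 -> clock=54. purged={c.com}
Op 18: tick 11 -> clock=65. purged={b.com}
Op 19: insert c.com -> 10.0.0.4 (expiry=65+13=78). clock=65
Op 20: insert c.com -> 10.0.0.4 (expiry=65+12=77). clock=65
Op 21: insert a.com -> 10.0.0.1 (expiry=65+5=70). clock=65
Op 22: insert a.com -> 10.0.0.6 (expiry=65+18=83). clock=65
Op 23: insert b.com -> 10.0.0.3 (expiry=65+19=84). clock=65
Final clock = 65
Final cache (unexpired): {a.com,b.com,c.com} -> size=3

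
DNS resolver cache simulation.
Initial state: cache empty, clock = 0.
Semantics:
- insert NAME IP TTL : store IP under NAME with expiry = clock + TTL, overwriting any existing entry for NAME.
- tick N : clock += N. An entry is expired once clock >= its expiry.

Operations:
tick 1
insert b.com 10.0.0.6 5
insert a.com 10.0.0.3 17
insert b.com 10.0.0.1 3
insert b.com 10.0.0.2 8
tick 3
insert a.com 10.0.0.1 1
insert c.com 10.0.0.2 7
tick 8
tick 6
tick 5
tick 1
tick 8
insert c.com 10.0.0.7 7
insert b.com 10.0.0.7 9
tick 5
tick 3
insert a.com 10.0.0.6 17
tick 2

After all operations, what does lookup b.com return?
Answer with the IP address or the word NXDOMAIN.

Answer: NXDOMAIN

Derivation:
Op 1: tick 1 -> clock=1.
Op 2: insert b.com -> 10.0.0.6 (expiry=1+5=6). clock=1
Op 3: insert a.com -> 10.0.0.3 (expiry=1+17=18). clock=1
Op 4: insert b.com -> 10.0.0.1 (expiry=1+3=4). clock=1
Op 5: insert b.com -> 10.0.0.2 (expiry=1+8=9). clock=1
Op 6: tick 3 -> clock=4.
Op 7: insert a.com -> 10.0.0.1 (expiry=4+1=5). clock=4
Op 8: insert c.com -> 10.0.0.2 (expiry=4+7=11). clock=4
Op 9: tick 8 -> clock=12. purged={a.com,b.com,c.com}
Op 10: tick 6 -> clock=18.
Op 11: tick 5 -> clock=23.
Op 12: tick 1 -> clock=24.
Op 13: tick 8 -> clock=32.
Op 14: insert c.com -> 10.0.0.7 (expiry=32+7=39). clock=32
Op 15: insert b.com -> 10.0.0.7 (expiry=32+9=41). clock=32
Op 16: tick 5 -> clock=37.
Op 17: tick 3 -> clock=40. purged={c.com}
Op 18: insert a.com -> 10.0.0.6 (expiry=40+17=57). clock=40
Op 19: tick 2 -> clock=42. purged={b.com}
lookup b.com: not in cache (expired or never inserted)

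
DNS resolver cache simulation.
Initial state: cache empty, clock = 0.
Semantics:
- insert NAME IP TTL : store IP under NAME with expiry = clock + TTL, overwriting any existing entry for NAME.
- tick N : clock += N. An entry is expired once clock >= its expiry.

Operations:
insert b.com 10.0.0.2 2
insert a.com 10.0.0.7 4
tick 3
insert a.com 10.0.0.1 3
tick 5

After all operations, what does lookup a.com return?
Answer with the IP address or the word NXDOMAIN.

Answer: NXDOMAIN

Derivation:
Op 1: insert b.com -> 10.0.0.2 (expiry=0+2=2). clock=0
Op 2: insert a.com -> 10.0.0.7 (expiry=0+4=4). clock=0
Op 3: tick 3 -> clock=3. purged={b.com}
Op 4: insert a.com -> 10.0.0.1 (expiry=3+3=6). clock=3
Op 5: tick 5 -> clock=8. purged={a.com}
lookup a.com: not in cache (expired or never inserted)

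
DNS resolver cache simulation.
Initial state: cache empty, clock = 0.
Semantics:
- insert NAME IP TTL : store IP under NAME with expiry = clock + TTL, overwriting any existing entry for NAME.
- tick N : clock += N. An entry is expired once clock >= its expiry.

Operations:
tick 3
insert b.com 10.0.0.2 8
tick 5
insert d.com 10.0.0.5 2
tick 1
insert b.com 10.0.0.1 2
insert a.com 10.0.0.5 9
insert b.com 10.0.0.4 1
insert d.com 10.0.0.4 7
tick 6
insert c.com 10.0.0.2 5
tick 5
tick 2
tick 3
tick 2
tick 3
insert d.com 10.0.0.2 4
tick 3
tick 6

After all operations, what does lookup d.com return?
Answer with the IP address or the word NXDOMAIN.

Answer: NXDOMAIN

Derivation:
Op 1: tick 3 -> clock=3.
Op 2: insert b.com -> 10.0.0.2 (expiry=3+8=11). clock=3
Op 3: tick 5 -> clock=8.
Op 4: insert d.com -> 10.0.0.5 (expiry=8+2=10). clock=8
Op 5: tick 1 -> clock=9.
Op 6: insert b.com -> 10.0.0.1 (expiry=9+2=11). clock=9
Op 7: insert a.com -> 10.0.0.5 (expiry=9+9=18). clock=9
Op 8: insert b.com -> 10.0.0.4 (expiry=9+1=10). clock=9
Op 9: insert d.com -> 10.0.0.4 (expiry=9+7=16). clock=9
Op 10: tick 6 -> clock=15. purged={b.com}
Op 11: insert c.com -> 10.0.0.2 (expiry=15+5=20). clock=15
Op 12: tick 5 -> clock=20. purged={a.com,c.com,d.com}
Op 13: tick 2 -> clock=22.
Op 14: tick 3 -> clock=25.
Op 15: tick 2 -> clock=27.
Op 16: tick 3 -> clock=30.
Op 17: insert d.com -> 10.0.0.2 (expiry=30+4=34). clock=30
Op 18: tick 3 -> clock=33.
Op 19: tick 6 -> clock=39. purged={d.com}
lookup d.com: not in cache (expired or never inserted)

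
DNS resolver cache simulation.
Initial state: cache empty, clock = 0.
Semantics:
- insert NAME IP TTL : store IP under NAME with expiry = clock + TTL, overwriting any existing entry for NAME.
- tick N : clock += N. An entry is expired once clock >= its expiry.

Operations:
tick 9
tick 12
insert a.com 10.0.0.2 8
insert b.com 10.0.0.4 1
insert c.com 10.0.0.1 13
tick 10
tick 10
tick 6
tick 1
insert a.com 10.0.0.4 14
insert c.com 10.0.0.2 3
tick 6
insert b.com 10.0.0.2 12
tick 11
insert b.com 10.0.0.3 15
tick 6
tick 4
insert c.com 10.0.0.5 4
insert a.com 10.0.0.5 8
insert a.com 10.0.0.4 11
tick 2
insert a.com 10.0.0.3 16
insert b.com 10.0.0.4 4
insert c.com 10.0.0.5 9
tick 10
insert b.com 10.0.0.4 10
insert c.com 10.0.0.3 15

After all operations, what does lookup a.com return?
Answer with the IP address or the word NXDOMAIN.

Op 1: tick 9 -> clock=9.
Op 2: tick 12 -> clock=21.
Op 3: insert a.com -> 10.0.0.2 (expiry=21+8=29). clock=21
Op 4: insert b.com -> 10.0.0.4 (expiry=21+1=22). clock=21
Op 5: insert c.com -> 10.0.0.1 (expiry=21+13=34). clock=21
Op 6: tick 10 -> clock=31. purged={a.com,b.com}
Op 7: tick 10 -> clock=41. purged={c.com}
Op 8: tick 6 -> clock=47.
Op 9: tick 1 -> clock=48.
Op 10: insert a.com -> 10.0.0.4 (expiry=48+14=62). clock=48
Op 11: insert c.com -> 10.0.0.2 (expiry=48+3=51). clock=48
Op 12: tick 6 -> clock=54. purged={c.com}
Op 13: insert b.com -> 10.0.0.2 (expiry=54+12=66). clock=54
Op 14: tick 11 -> clock=65. purged={a.com}
Op 15: insert b.com -> 10.0.0.3 (expiry=65+15=80). clock=65
Op 16: tick 6 -> clock=71.
Op 17: tick 4 -> clock=75.
Op 18: insert c.com -> 10.0.0.5 (expiry=75+4=79). clock=75
Op 19: insert a.com -> 10.0.0.5 (expiry=75+8=83). clock=75
Op 20: insert a.com -> 10.0.0.4 (expiry=75+11=86). clock=75
Op 21: tick 2 -> clock=77.
Op 22: insert a.com -> 10.0.0.3 (expiry=77+16=93). clock=77
Op 23: insert b.com -> 10.0.0.4 (expiry=77+4=81). clock=77
Op 24: insert c.com -> 10.0.0.5 (expiry=77+9=86). clock=77
Op 25: tick 10 -> clock=87. purged={b.com,c.com}
Op 26: insert b.com -> 10.0.0.4 (expiry=87+10=97). clock=87
Op 27: insert c.com -> 10.0.0.3 (expiry=87+15=102). clock=87
lookup a.com: present, ip=10.0.0.3 expiry=93 > clock=87

Answer: 10.0.0.3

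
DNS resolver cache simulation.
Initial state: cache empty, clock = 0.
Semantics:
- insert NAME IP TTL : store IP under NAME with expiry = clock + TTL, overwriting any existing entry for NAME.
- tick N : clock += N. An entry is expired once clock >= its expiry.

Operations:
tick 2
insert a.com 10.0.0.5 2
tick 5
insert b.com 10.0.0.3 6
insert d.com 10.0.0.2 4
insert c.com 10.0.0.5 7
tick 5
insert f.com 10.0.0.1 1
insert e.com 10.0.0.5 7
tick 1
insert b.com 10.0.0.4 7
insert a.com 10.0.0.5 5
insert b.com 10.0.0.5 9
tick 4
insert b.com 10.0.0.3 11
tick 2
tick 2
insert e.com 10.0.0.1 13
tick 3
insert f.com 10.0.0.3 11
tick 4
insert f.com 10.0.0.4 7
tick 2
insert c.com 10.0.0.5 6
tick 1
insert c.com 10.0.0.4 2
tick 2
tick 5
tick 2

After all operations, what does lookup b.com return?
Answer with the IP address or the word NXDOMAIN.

Answer: NXDOMAIN

Derivation:
Op 1: tick 2 -> clock=2.
Op 2: insert a.com -> 10.0.0.5 (expiry=2+2=4). clock=2
Op 3: tick 5 -> clock=7. purged={a.com}
Op 4: insert b.com -> 10.0.0.3 (expiry=7+6=13). clock=7
Op 5: insert d.com -> 10.0.0.2 (expiry=7+4=11). clock=7
Op 6: insert c.com -> 10.0.0.5 (expiry=7+7=14). clock=7
Op 7: tick 5 -> clock=12. purged={d.com}
Op 8: insert f.com -> 10.0.0.1 (expiry=12+1=13). clock=12
Op 9: insert e.com -> 10.0.0.5 (expiry=12+7=19). clock=12
Op 10: tick 1 -> clock=13. purged={b.com,f.com}
Op 11: insert b.com -> 10.0.0.4 (expiry=13+7=20). clock=13
Op 12: insert a.com -> 10.0.0.5 (expiry=13+5=18). clock=13
Op 13: insert b.com -> 10.0.0.5 (expiry=13+9=22). clock=13
Op 14: tick 4 -> clock=17. purged={c.com}
Op 15: insert b.com -> 10.0.0.3 (expiry=17+11=28). clock=17
Op 16: tick 2 -> clock=19. purged={a.com,e.com}
Op 17: tick 2 -> clock=21.
Op 18: insert e.com -> 10.0.0.1 (expiry=21+13=34). clock=21
Op 19: tick 3 -> clock=24.
Op 20: insert f.com -> 10.0.0.3 (expiry=24+11=35). clock=24
Op 21: tick 4 -> clock=28. purged={b.com}
Op 22: insert f.com -> 10.0.0.4 (expiry=28+7=35). clock=28
Op 23: tick 2 -> clock=30.
Op 24: insert c.com -> 10.0.0.5 (expiry=30+6=36). clock=30
Op 25: tick 1 -> clock=31.
Op 26: insert c.com -> 10.0.0.4 (expiry=31+2=33). clock=31
Op 27: tick 2 -> clock=33. purged={c.com}
Op 28: tick 5 -> clock=38. purged={e.com,f.com}
Op 29: tick 2 -> clock=40.
lookup b.com: not in cache (expired or never inserted)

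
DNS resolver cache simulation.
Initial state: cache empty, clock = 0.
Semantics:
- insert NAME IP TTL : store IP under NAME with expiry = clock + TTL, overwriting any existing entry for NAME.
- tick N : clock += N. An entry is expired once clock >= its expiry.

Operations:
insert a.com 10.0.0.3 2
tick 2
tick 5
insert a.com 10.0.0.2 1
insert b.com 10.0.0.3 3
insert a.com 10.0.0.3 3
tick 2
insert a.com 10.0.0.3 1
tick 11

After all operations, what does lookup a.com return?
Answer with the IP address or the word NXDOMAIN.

Op 1: insert a.com -> 10.0.0.3 (expiry=0+2=2). clock=0
Op 2: tick 2 -> clock=2. purged={a.com}
Op 3: tick 5 -> clock=7.
Op 4: insert a.com -> 10.0.0.2 (expiry=7+1=8). clock=7
Op 5: insert b.com -> 10.0.0.3 (expiry=7+3=10). clock=7
Op 6: insert a.com -> 10.0.0.3 (expiry=7+3=10). clock=7
Op 7: tick 2 -> clock=9.
Op 8: insert a.com -> 10.0.0.3 (expiry=9+1=10). clock=9
Op 9: tick 11 -> clock=20. purged={a.com,b.com}
lookup a.com: not in cache (expired or never inserted)

Answer: NXDOMAIN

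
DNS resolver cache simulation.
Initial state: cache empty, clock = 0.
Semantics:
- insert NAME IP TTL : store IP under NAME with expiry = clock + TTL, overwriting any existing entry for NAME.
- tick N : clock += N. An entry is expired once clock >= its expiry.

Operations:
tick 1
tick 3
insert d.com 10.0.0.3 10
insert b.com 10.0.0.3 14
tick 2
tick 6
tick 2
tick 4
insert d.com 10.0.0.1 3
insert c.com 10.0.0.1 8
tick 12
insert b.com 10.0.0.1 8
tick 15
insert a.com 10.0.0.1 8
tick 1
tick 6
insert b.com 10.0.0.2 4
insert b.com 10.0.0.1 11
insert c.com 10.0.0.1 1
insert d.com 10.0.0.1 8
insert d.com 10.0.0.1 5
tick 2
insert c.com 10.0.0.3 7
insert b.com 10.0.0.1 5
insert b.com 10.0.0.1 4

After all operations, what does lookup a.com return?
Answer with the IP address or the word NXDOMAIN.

Answer: NXDOMAIN

Derivation:
Op 1: tick 1 -> clock=1.
Op 2: tick 3 -> clock=4.
Op 3: insert d.com -> 10.0.0.3 (expiry=4+10=14). clock=4
Op 4: insert b.com -> 10.0.0.3 (expiry=4+14=18). clock=4
Op 5: tick 2 -> clock=6.
Op 6: tick 6 -> clock=12.
Op 7: tick 2 -> clock=14. purged={d.com}
Op 8: tick 4 -> clock=18. purged={b.com}
Op 9: insert d.com -> 10.0.0.1 (expiry=18+3=21). clock=18
Op 10: insert c.com -> 10.0.0.1 (expiry=18+8=26). clock=18
Op 11: tick 12 -> clock=30. purged={c.com,d.com}
Op 12: insert b.com -> 10.0.0.1 (expiry=30+8=38). clock=30
Op 13: tick 15 -> clock=45. purged={b.com}
Op 14: insert a.com -> 10.0.0.1 (expiry=45+8=53). clock=45
Op 15: tick 1 -> clock=46.
Op 16: tick 6 -> clock=52.
Op 17: insert b.com -> 10.0.0.2 (expiry=52+4=56). clock=52
Op 18: insert b.com -> 10.0.0.1 (expiry=52+11=63). clock=52
Op 19: insert c.com -> 10.0.0.1 (expiry=52+1=53). clock=52
Op 20: insert d.com -> 10.0.0.1 (expiry=52+8=60). clock=52
Op 21: insert d.com -> 10.0.0.1 (expiry=52+5=57). clock=52
Op 22: tick 2 -> clock=54. purged={a.com,c.com}
Op 23: insert c.com -> 10.0.0.3 (expiry=54+7=61). clock=54
Op 24: insert b.com -> 10.0.0.1 (expiry=54+5=59). clock=54
Op 25: insert b.com -> 10.0.0.1 (expiry=54+4=58). clock=54
lookup a.com: not in cache (expired or never inserted)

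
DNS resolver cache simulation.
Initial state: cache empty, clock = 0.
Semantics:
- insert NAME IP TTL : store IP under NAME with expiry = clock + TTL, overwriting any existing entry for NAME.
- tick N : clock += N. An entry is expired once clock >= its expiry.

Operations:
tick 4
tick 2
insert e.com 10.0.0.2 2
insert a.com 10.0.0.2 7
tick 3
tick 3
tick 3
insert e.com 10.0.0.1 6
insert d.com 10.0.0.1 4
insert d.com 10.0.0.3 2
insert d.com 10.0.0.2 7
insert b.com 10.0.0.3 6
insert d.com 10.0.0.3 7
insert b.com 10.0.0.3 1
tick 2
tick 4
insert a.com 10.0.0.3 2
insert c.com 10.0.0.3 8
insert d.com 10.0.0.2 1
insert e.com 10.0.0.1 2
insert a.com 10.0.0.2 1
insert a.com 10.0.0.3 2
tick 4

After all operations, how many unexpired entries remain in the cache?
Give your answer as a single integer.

Answer: 1

Derivation:
Op 1: tick 4 -> clock=4.
Op 2: tick 2 -> clock=6.
Op 3: insert e.com -> 10.0.0.2 (expiry=6+2=8). clock=6
Op 4: insert a.com -> 10.0.0.2 (expiry=6+7=13). clock=6
Op 5: tick 3 -> clock=9. purged={e.com}
Op 6: tick 3 -> clock=12.
Op 7: tick 3 -> clock=15. purged={a.com}
Op 8: insert e.com -> 10.0.0.1 (expiry=15+6=21). clock=15
Op 9: insert d.com -> 10.0.0.1 (expiry=15+4=19). clock=15
Op 10: insert d.com -> 10.0.0.3 (expiry=15+2=17). clock=15
Op 11: insert d.com -> 10.0.0.2 (expiry=15+7=22). clock=15
Op 12: insert b.com -> 10.0.0.3 (expiry=15+6=21). clock=15
Op 13: insert d.com -> 10.0.0.3 (expiry=15+7=22). clock=15
Op 14: insert b.com -> 10.0.0.3 (expiry=15+1=16). clock=15
Op 15: tick 2 -> clock=17. purged={b.com}
Op 16: tick 4 -> clock=21. purged={e.com}
Op 17: insert a.com -> 10.0.0.3 (expiry=21+2=23). clock=21
Op 18: insert c.com -> 10.0.0.3 (expiry=21+8=29). clock=21
Op 19: insert d.com -> 10.0.0.2 (expiry=21+1=22). clock=21
Op 20: insert e.com -> 10.0.0.1 (expiry=21+2=23). clock=21
Op 21: insert a.com -> 10.0.0.2 (expiry=21+1=22). clock=21
Op 22: insert a.com -> 10.0.0.3 (expiry=21+2=23). clock=21
Op 23: tick 4 -> clock=25. purged={a.com,d.com,e.com}
Final cache (unexpired): {c.com} -> size=1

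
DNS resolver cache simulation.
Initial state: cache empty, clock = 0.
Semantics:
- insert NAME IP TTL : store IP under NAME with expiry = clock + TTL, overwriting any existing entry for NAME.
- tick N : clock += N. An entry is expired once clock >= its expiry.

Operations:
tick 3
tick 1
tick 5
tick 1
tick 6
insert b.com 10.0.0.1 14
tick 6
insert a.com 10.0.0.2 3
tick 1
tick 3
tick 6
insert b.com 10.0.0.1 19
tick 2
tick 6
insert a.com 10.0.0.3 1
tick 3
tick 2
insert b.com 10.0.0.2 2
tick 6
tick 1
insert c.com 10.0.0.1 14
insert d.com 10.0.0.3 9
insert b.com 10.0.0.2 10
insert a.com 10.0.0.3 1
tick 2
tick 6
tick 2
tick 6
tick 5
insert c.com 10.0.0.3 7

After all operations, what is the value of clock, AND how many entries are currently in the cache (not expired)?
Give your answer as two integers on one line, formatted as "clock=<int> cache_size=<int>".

Answer: clock=73 cache_size=1

Derivation:
Op 1: tick 3 -> clock=3.
Op 2: tick 1 -> clock=4.
Op 3: tick 5 -> clock=9.
Op 4: tick 1 -> clock=10.
Op 5: tick 6 -> clock=16.
Op 6: insert b.com -> 10.0.0.1 (expiry=16+14=30). clock=16
Op 7: tick 6 -> clock=22.
Op 8: insert a.com -> 10.0.0.2 (expiry=22+3=25). clock=22
Op 9: tick 1 -> clock=23.
Op 10: tick 3 -> clock=26. purged={a.com}
Op 11: tick 6 -> clock=32. purged={b.com}
Op 12: insert b.com -> 10.0.0.1 (expiry=32+19=51). clock=32
Op 13: tick 2 -> clock=34.
Op 14: tick 6 -> clock=40.
Op 15: insert a.com -> 10.0.0.3 (expiry=40+1=41). clock=40
Op 16: tick 3 -> clock=43. purged={a.com}
Op 17: tick 2 -> clock=45.
Op 18: insert b.com -> 10.0.0.2 (expiry=45+2=47). clock=45
Op 19: tick 6 -> clock=51. purged={b.com}
Op 20: tick 1 -> clock=52.
Op 21: insert c.com -> 10.0.0.1 (expiry=52+14=66). clock=52
Op 22: insert d.com -> 10.0.0.3 (expiry=52+9=61). clock=52
Op 23: insert b.com -> 10.0.0.2 (expiry=52+10=62). clock=52
Op 24: insert a.com -> 10.0.0.3 (expiry=52+1=53). clock=52
Op 25: tick 2 -> clock=54. purged={a.com}
Op 26: tick 6 -> clock=60.
Op 27: tick 2 -> clock=62. purged={b.com,d.com}
Op 28: tick 6 -> clock=68. purged={c.com}
Op 29: tick 5 -> clock=73.
Op 30: insert c.com -> 10.0.0.3 (expiry=73+7=80). clock=73
Final clock = 73
Final cache (unexpired): {c.com} -> size=1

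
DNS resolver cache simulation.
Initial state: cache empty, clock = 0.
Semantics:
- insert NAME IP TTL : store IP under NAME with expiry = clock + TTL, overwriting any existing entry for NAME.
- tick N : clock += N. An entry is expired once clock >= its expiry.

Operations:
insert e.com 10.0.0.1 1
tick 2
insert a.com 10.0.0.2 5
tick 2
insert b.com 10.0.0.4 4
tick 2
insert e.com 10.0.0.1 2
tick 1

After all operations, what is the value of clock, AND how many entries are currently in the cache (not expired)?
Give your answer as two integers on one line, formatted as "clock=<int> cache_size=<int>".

Op 1: insert e.com -> 10.0.0.1 (expiry=0+1=1). clock=0
Op 2: tick 2 -> clock=2. purged={e.com}
Op 3: insert a.com -> 10.0.0.2 (expiry=2+5=7). clock=2
Op 4: tick 2 -> clock=4.
Op 5: insert b.com -> 10.0.0.4 (expiry=4+4=8). clock=4
Op 6: tick 2 -> clock=6.
Op 7: insert e.com -> 10.0.0.1 (expiry=6+2=8). clock=6
Op 8: tick 1 -> clock=7. purged={a.com}
Final clock = 7
Final cache (unexpired): {b.com,e.com} -> size=2

Answer: clock=7 cache_size=2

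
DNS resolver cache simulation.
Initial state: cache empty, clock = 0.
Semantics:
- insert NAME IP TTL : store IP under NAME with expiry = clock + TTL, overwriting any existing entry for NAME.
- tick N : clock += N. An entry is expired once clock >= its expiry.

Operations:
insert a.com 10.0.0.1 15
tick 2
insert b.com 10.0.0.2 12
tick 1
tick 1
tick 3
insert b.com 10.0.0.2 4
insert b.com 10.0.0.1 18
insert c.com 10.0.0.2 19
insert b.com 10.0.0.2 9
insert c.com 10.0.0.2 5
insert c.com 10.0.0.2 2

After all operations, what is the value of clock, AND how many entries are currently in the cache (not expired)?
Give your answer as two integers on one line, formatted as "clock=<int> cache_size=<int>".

Answer: clock=7 cache_size=3

Derivation:
Op 1: insert a.com -> 10.0.0.1 (expiry=0+15=15). clock=0
Op 2: tick 2 -> clock=2.
Op 3: insert b.com -> 10.0.0.2 (expiry=2+12=14). clock=2
Op 4: tick 1 -> clock=3.
Op 5: tick 1 -> clock=4.
Op 6: tick 3 -> clock=7.
Op 7: insert b.com -> 10.0.0.2 (expiry=7+4=11). clock=7
Op 8: insert b.com -> 10.0.0.1 (expiry=7+18=25). clock=7
Op 9: insert c.com -> 10.0.0.2 (expiry=7+19=26). clock=7
Op 10: insert b.com -> 10.0.0.2 (expiry=7+9=16). clock=7
Op 11: insert c.com -> 10.0.0.2 (expiry=7+5=12). clock=7
Op 12: insert c.com -> 10.0.0.2 (expiry=7+2=9). clock=7
Final clock = 7
Final cache (unexpired): {a.com,b.com,c.com} -> size=3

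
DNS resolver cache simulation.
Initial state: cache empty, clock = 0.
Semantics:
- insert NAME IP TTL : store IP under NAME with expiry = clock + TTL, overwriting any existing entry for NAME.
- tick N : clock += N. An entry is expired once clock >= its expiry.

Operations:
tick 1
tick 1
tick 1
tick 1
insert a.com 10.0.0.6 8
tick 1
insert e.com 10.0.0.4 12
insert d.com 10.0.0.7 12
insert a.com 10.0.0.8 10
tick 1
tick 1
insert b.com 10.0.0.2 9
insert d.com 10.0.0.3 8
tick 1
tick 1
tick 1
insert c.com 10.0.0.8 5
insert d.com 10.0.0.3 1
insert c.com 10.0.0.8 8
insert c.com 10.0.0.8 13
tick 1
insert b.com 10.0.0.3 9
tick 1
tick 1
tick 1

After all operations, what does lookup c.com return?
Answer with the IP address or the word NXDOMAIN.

Op 1: tick 1 -> clock=1.
Op 2: tick 1 -> clock=2.
Op 3: tick 1 -> clock=3.
Op 4: tick 1 -> clock=4.
Op 5: insert a.com -> 10.0.0.6 (expiry=4+8=12). clock=4
Op 6: tick 1 -> clock=5.
Op 7: insert e.com -> 10.0.0.4 (expiry=5+12=17). clock=5
Op 8: insert d.com -> 10.0.0.7 (expiry=5+12=17). clock=5
Op 9: insert a.com -> 10.0.0.8 (expiry=5+10=15). clock=5
Op 10: tick 1 -> clock=6.
Op 11: tick 1 -> clock=7.
Op 12: insert b.com -> 10.0.0.2 (expiry=7+9=16). clock=7
Op 13: insert d.com -> 10.0.0.3 (expiry=7+8=15). clock=7
Op 14: tick 1 -> clock=8.
Op 15: tick 1 -> clock=9.
Op 16: tick 1 -> clock=10.
Op 17: insert c.com -> 10.0.0.8 (expiry=10+5=15). clock=10
Op 18: insert d.com -> 10.0.0.3 (expiry=10+1=11). clock=10
Op 19: insert c.com -> 10.0.0.8 (expiry=10+8=18). clock=10
Op 20: insert c.com -> 10.0.0.8 (expiry=10+13=23). clock=10
Op 21: tick 1 -> clock=11. purged={d.com}
Op 22: insert b.com -> 10.0.0.3 (expiry=11+9=20). clock=11
Op 23: tick 1 -> clock=12.
Op 24: tick 1 -> clock=13.
Op 25: tick 1 -> clock=14.
lookup c.com: present, ip=10.0.0.8 expiry=23 > clock=14

Answer: 10.0.0.8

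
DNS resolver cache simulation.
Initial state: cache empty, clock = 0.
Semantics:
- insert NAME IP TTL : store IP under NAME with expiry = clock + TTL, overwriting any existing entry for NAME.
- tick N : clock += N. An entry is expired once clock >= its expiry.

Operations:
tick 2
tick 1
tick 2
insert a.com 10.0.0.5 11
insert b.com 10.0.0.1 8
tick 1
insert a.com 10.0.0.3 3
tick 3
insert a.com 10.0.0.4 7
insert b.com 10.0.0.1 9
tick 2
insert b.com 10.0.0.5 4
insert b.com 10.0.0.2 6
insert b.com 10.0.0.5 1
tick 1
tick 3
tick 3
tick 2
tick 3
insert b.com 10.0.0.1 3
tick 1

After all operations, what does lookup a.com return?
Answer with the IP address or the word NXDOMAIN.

Answer: NXDOMAIN

Derivation:
Op 1: tick 2 -> clock=2.
Op 2: tick 1 -> clock=3.
Op 3: tick 2 -> clock=5.
Op 4: insert a.com -> 10.0.0.5 (expiry=5+11=16). clock=5
Op 5: insert b.com -> 10.0.0.1 (expiry=5+8=13). clock=5
Op 6: tick 1 -> clock=6.
Op 7: insert a.com -> 10.0.0.3 (expiry=6+3=9). clock=6
Op 8: tick 3 -> clock=9. purged={a.com}
Op 9: insert a.com -> 10.0.0.4 (expiry=9+7=16). clock=9
Op 10: insert b.com -> 10.0.0.1 (expiry=9+9=18). clock=9
Op 11: tick 2 -> clock=11.
Op 12: insert b.com -> 10.0.0.5 (expiry=11+4=15). clock=11
Op 13: insert b.com -> 10.0.0.2 (expiry=11+6=17). clock=11
Op 14: insert b.com -> 10.0.0.5 (expiry=11+1=12). clock=11
Op 15: tick 1 -> clock=12. purged={b.com}
Op 16: tick 3 -> clock=15.
Op 17: tick 3 -> clock=18. purged={a.com}
Op 18: tick 2 -> clock=20.
Op 19: tick 3 -> clock=23.
Op 20: insert b.com -> 10.0.0.1 (expiry=23+3=26). clock=23
Op 21: tick 1 -> clock=24.
lookup a.com: not in cache (expired or never inserted)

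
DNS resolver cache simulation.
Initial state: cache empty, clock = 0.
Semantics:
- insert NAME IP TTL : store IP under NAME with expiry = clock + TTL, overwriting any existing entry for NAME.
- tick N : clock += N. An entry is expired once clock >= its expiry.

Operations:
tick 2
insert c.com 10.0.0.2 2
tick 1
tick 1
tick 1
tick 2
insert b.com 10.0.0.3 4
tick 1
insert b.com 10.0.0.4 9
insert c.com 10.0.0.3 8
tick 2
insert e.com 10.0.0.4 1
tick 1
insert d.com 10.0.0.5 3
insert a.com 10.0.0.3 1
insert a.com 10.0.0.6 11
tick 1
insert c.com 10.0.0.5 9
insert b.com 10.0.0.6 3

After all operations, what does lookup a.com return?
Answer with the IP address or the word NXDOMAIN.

Op 1: tick 2 -> clock=2.
Op 2: insert c.com -> 10.0.0.2 (expiry=2+2=4). clock=2
Op 3: tick 1 -> clock=3.
Op 4: tick 1 -> clock=4. purged={c.com}
Op 5: tick 1 -> clock=5.
Op 6: tick 2 -> clock=7.
Op 7: insert b.com -> 10.0.0.3 (expiry=7+4=11). clock=7
Op 8: tick 1 -> clock=8.
Op 9: insert b.com -> 10.0.0.4 (expiry=8+9=17). clock=8
Op 10: insert c.com -> 10.0.0.3 (expiry=8+8=16). clock=8
Op 11: tick 2 -> clock=10.
Op 12: insert e.com -> 10.0.0.4 (expiry=10+1=11). clock=10
Op 13: tick 1 -> clock=11. purged={e.com}
Op 14: insert d.com -> 10.0.0.5 (expiry=11+3=14). clock=11
Op 15: insert a.com -> 10.0.0.3 (expiry=11+1=12). clock=11
Op 16: insert a.com -> 10.0.0.6 (expiry=11+11=22). clock=11
Op 17: tick 1 -> clock=12.
Op 18: insert c.com -> 10.0.0.5 (expiry=12+9=21). clock=12
Op 19: insert b.com -> 10.0.0.6 (expiry=12+3=15). clock=12
lookup a.com: present, ip=10.0.0.6 expiry=22 > clock=12

Answer: 10.0.0.6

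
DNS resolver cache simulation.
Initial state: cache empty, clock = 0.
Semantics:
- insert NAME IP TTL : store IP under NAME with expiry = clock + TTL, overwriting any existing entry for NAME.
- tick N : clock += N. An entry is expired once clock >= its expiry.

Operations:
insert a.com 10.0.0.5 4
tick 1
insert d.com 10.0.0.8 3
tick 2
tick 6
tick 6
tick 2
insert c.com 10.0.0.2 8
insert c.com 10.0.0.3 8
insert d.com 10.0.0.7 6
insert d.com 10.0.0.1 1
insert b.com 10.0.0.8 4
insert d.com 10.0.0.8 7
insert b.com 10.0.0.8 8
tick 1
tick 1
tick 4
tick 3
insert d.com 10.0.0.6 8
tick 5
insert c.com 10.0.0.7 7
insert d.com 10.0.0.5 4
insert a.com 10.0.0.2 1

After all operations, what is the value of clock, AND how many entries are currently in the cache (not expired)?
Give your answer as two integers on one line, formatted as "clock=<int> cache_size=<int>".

Answer: clock=31 cache_size=3

Derivation:
Op 1: insert a.com -> 10.0.0.5 (expiry=0+4=4). clock=0
Op 2: tick 1 -> clock=1.
Op 3: insert d.com -> 10.0.0.8 (expiry=1+3=4). clock=1
Op 4: tick 2 -> clock=3.
Op 5: tick 6 -> clock=9. purged={a.com,d.com}
Op 6: tick 6 -> clock=15.
Op 7: tick 2 -> clock=17.
Op 8: insert c.com -> 10.0.0.2 (expiry=17+8=25). clock=17
Op 9: insert c.com -> 10.0.0.3 (expiry=17+8=25). clock=17
Op 10: insert d.com -> 10.0.0.7 (expiry=17+6=23). clock=17
Op 11: insert d.com -> 10.0.0.1 (expiry=17+1=18). clock=17
Op 12: insert b.com -> 10.0.0.8 (expiry=17+4=21). clock=17
Op 13: insert d.com -> 10.0.0.8 (expiry=17+7=24). clock=17
Op 14: insert b.com -> 10.0.0.8 (expiry=17+8=25). clock=17
Op 15: tick 1 -> clock=18.
Op 16: tick 1 -> clock=19.
Op 17: tick 4 -> clock=23.
Op 18: tick 3 -> clock=26. purged={b.com,c.com,d.com}
Op 19: insert d.com -> 10.0.0.6 (expiry=26+8=34). clock=26
Op 20: tick 5 -> clock=31.
Op 21: insert c.com -> 10.0.0.7 (expiry=31+7=38). clock=31
Op 22: insert d.com -> 10.0.0.5 (expiry=31+4=35). clock=31
Op 23: insert a.com -> 10.0.0.2 (expiry=31+1=32). clock=31
Final clock = 31
Final cache (unexpired): {a.com,c.com,d.com} -> size=3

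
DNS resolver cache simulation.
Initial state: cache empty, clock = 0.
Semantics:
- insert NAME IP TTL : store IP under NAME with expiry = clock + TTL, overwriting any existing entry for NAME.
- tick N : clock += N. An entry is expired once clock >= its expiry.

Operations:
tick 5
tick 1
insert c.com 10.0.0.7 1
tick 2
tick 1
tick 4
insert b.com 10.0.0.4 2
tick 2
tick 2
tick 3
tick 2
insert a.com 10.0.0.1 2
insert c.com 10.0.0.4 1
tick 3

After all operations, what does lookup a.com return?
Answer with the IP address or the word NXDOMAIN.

Answer: NXDOMAIN

Derivation:
Op 1: tick 5 -> clock=5.
Op 2: tick 1 -> clock=6.
Op 3: insert c.com -> 10.0.0.7 (expiry=6+1=7). clock=6
Op 4: tick 2 -> clock=8. purged={c.com}
Op 5: tick 1 -> clock=9.
Op 6: tick 4 -> clock=13.
Op 7: insert b.com -> 10.0.0.4 (expiry=13+2=15). clock=13
Op 8: tick 2 -> clock=15. purged={b.com}
Op 9: tick 2 -> clock=17.
Op 10: tick 3 -> clock=20.
Op 11: tick 2 -> clock=22.
Op 12: insert a.com -> 10.0.0.1 (expiry=22+2=24). clock=22
Op 13: insert c.com -> 10.0.0.4 (expiry=22+1=23). clock=22
Op 14: tick 3 -> clock=25. purged={a.com,c.com}
lookup a.com: not in cache (expired or never inserted)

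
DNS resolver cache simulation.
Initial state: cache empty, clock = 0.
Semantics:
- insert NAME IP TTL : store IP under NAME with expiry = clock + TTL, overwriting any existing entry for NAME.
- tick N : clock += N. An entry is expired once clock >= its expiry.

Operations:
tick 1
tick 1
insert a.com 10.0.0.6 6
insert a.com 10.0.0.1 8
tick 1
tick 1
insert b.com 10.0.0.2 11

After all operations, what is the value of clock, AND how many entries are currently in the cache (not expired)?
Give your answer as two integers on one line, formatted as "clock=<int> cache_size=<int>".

Op 1: tick 1 -> clock=1.
Op 2: tick 1 -> clock=2.
Op 3: insert a.com -> 10.0.0.6 (expiry=2+6=8). clock=2
Op 4: insert a.com -> 10.0.0.1 (expiry=2+8=10). clock=2
Op 5: tick 1 -> clock=3.
Op 6: tick 1 -> clock=4.
Op 7: insert b.com -> 10.0.0.2 (expiry=4+11=15). clock=4
Final clock = 4
Final cache (unexpired): {a.com,b.com} -> size=2

Answer: clock=4 cache_size=2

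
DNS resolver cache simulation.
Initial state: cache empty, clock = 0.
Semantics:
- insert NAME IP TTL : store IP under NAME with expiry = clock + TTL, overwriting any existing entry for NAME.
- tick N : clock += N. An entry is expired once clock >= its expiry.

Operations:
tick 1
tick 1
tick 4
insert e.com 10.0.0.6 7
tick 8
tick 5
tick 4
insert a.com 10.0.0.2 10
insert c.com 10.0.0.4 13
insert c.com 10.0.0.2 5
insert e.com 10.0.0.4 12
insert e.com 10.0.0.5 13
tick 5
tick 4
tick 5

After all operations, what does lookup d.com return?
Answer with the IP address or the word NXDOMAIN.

Op 1: tick 1 -> clock=1.
Op 2: tick 1 -> clock=2.
Op 3: tick 4 -> clock=6.
Op 4: insert e.com -> 10.0.0.6 (expiry=6+7=13). clock=6
Op 5: tick 8 -> clock=14. purged={e.com}
Op 6: tick 5 -> clock=19.
Op 7: tick 4 -> clock=23.
Op 8: insert a.com -> 10.0.0.2 (expiry=23+10=33). clock=23
Op 9: insert c.com -> 10.0.0.4 (expiry=23+13=36). clock=23
Op 10: insert c.com -> 10.0.0.2 (expiry=23+5=28). clock=23
Op 11: insert e.com -> 10.0.0.4 (expiry=23+12=35). clock=23
Op 12: insert e.com -> 10.0.0.5 (expiry=23+13=36). clock=23
Op 13: tick 5 -> clock=28. purged={c.com}
Op 14: tick 4 -> clock=32.
Op 15: tick 5 -> clock=37. purged={a.com,e.com}
lookup d.com: not in cache (expired or never inserted)

Answer: NXDOMAIN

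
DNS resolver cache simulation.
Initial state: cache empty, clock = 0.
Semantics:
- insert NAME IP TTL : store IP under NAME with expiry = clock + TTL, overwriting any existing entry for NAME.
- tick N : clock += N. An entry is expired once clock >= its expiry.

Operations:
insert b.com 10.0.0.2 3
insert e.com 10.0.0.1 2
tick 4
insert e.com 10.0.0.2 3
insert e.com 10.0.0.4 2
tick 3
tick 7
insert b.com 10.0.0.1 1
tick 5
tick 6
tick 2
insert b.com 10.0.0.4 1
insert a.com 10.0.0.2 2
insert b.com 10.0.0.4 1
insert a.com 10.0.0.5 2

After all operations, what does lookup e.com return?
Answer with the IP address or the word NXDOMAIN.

Op 1: insert b.com -> 10.0.0.2 (expiry=0+3=3). clock=0
Op 2: insert e.com -> 10.0.0.1 (expiry=0+2=2). clock=0
Op 3: tick 4 -> clock=4. purged={b.com,e.com}
Op 4: insert e.com -> 10.0.0.2 (expiry=4+3=7). clock=4
Op 5: insert e.com -> 10.0.0.4 (expiry=4+2=6). clock=4
Op 6: tick 3 -> clock=7. purged={e.com}
Op 7: tick 7 -> clock=14.
Op 8: insert b.com -> 10.0.0.1 (expiry=14+1=15). clock=14
Op 9: tick 5 -> clock=19. purged={b.com}
Op 10: tick 6 -> clock=25.
Op 11: tick 2 -> clock=27.
Op 12: insert b.com -> 10.0.0.4 (expiry=27+1=28). clock=27
Op 13: insert a.com -> 10.0.0.2 (expiry=27+2=29). clock=27
Op 14: insert b.com -> 10.0.0.4 (expiry=27+1=28). clock=27
Op 15: insert a.com -> 10.0.0.5 (expiry=27+2=29). clock=27
lookup e.com: not in cache (expired or never inserted)

Answer: NXDOMAIN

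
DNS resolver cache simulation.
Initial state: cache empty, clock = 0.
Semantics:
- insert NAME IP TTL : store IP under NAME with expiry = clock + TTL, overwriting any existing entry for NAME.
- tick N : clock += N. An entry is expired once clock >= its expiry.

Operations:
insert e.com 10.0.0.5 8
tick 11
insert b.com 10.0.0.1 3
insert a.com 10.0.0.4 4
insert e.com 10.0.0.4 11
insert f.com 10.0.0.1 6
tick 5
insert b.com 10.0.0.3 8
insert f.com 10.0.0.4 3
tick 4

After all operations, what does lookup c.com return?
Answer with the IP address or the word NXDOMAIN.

Answer: NXDOMAIN

Derivation:
Op 1: insert e.com -> 10.0.0.5 (expiry=0+8=8). clock=0
Op 2: tick 11 -> clock=11. purged={e.com}
Op 3: insert b.com -> 10.0.0.1 (expiry=11+3=14). clock=11
Op 4: insert a.com -> 10.0.0.4 (expiry=11+4=15). clock=11
Op 5: insert e.com -> 10.0.0.4 (expiry=11+11=22). clock=11
Op 6: insert f.com -> 10.0.0.1 (expiry=11+6=17). clock=11
Op 7: tick 5 -> clock=16. purged={a.com,b.com}
Op 8: insert b.com -> 10.0.0.3 (expiry=16+8=24). clock=16
Op 9: insert f.com -> 10.0.0.4 (expiry=16+3=19). clock=16
Op 10: tick 4 -> clock=20. purged={f.com}
lookup c.com: not in cache (expired or never inserted)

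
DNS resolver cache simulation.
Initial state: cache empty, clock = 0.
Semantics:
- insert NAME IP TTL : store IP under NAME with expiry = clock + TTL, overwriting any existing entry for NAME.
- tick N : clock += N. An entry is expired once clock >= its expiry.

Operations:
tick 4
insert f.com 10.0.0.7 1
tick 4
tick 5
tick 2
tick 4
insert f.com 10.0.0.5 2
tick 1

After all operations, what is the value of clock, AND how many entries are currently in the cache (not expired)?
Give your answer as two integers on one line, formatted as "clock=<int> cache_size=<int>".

Op 1: tick 4 -> clock=4.
Op 2: insert f.com -> 10.0.0.7 (expiry=4+1=5). clock=4
Op 3: tick 4 -> clock=8. purged={f.com}
Op 4: tick 5 -> clock=13.
Op 5: tick 2 -> clock=15.
Op 6: tick 4 -> clock=19.
Op 7: insert f.com -> 10.0.0.5 (expiry=19+2=21). clock=19
Op 8: tick 1 -> clock=20.
Final clock = 20
Final cache (unexpired): {f.com} -> size=1

Answer: clock=20 cache_size=1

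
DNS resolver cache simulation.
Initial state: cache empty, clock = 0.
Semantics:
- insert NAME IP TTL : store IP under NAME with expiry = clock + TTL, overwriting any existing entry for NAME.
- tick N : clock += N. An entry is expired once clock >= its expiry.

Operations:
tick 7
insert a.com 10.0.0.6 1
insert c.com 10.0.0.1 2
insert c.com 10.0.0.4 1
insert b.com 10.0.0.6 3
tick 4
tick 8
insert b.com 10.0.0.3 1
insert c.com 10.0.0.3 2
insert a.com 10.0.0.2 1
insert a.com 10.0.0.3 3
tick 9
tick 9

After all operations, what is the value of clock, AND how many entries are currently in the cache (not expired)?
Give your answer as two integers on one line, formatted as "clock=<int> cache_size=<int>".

Op 1: tick 7 -> clock=7.
Op 2: insert a.com -> 10.0.0.6 (expiry=7+1=8). clock=7
Op 3: insert c.com -> 10.0.0.1 (expiry=7+2=9). clock=7
Op 4: insert c.com -> 10.0.0.4 (expiry=7+1=8). clock=7
Op 5: insert b.com -> 10.0.0.6 (expiry=7+3=10). clock=7
Op 6: tick 4 -> clock=11. purged={a.com,b.com,c.com}
Op 7: tick 8 -> clock=19.
Op 8: insert b.com -> 10.0.0.3 (expiry=19+1=20). clock=19
Op 9: insert c.com -> 10.0.0.3 (expiry=19+2=21). clock=19
Op 10: insert a.com -> 10.0.0.2 (expiry=19+1=20). clock=19
Op 11: insert a.com -> 10.0.0.3 (expiry=19+3=22). clock=19
Op 12: tick 9 -> clock=28. purged={a.com,b.com,c.com}
Op 13: tick 9 -> clock=37.
Final clock = 37
Final cache (unexpired): {} -> size=0

Answer: clock=37 cache_size=0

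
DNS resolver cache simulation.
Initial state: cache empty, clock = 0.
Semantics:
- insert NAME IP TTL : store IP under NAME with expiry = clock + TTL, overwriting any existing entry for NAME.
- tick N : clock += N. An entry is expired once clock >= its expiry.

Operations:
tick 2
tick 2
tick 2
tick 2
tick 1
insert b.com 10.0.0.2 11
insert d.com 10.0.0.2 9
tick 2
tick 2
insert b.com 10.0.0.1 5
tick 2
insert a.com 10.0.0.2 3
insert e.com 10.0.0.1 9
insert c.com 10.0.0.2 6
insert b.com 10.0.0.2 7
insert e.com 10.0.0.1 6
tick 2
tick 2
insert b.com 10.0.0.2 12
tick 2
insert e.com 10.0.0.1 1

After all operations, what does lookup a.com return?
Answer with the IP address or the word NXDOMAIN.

Op 1: tick 2 -> clock=2.
Op 2: tick 2 -> clock=4.
Op 3: tick 2 -> clock=6.
Op 4: tick 2 -> clock=8.
Op 5: tick 1 -> clock=9.
Op 6: insert b.com -> 10.0.0.2 (expiry=9+11=20). clock=9
Op 7: insert d.com -> 10.0.0.2 (expiry=9+9=18). clock=9
Op 8: tick 2 -> clock=11.
Op 9: tick 2 -> clock=13.
Op 10: insert b.com -> 10.0.0.1 (expiry=13+5=18). clock=13
Op 11: tick 2 -> clock=15.
Op 12: insert a.com -> 10.0.0.2 (expiry=15+3=18). clock=15
Op 13: insert e.com -> 10.0.0.1 (expiry=15+9=24). clock=15
Op 14: insert c.com -> 10.0.0.2 (expiry=15+6=21). clock=15
Op 15: insert b.com -> 10.0.0.2 (expiry=15+7=22). clock=15
Op 16: insert e.com -> 10.0.0.1 (expiry=15+6=21). clock=15
Op 17: tick 2 -> clock=17.
Op 18: tick 2 -> clock=19. purged={a.com,d.com}
Op 19: insert b.com -> 10.0.0.2 (expiry=19+12=31). clock=19
Op 20: tick 2 -> clock=21. purged={c.com,e.com}
Op 21: insert e.com -> 10.0.0.1 (expiry=21+1=22). clock=21
lookup a.com: not in cache (expired or never inserted)

Answer: NXDOMAIN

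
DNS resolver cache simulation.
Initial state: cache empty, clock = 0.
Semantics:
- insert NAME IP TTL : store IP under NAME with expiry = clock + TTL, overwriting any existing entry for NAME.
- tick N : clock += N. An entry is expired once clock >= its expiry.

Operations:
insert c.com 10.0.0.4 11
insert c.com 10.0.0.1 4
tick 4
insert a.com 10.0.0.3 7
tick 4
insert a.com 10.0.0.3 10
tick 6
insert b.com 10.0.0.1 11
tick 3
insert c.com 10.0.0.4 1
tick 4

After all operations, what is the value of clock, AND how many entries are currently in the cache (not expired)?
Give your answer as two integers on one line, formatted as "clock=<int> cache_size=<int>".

Op 1: insert c.com -> 10.0.0.4 (expiry=0+11=11). clock=0
Op 2: insert c.com -> 10.0.0.1 (expiry=0+4=4). clock=0
Op 3: tick 4 -> clock=4. purged={c.com}
Op 4: insert a.com -> 10.0.0.3 (expiry=4+7=11). clock=4
Op 5: tick 4 -> clock=8.
Op 6: insert a.com -> 10.0.0.3 (expiry=8+10=18). clock=8
Op 7: tick 6 -> clock=14.
Op 8: insert b.com -> 10.0.0.1 (expiry=14+11=25). clock=14
Op 9: tick 3 -> clock=17.
Op 10: insert c.com -> 10.0.0.4 (expiry=17+1=18). clock=17
Op 11: tick 4 -> clock=21. purged={a.com,c.com}
Final clock = 21
Final cache (unexpired): {b.com} -> size=1

Answer: clock=21 cache_size=1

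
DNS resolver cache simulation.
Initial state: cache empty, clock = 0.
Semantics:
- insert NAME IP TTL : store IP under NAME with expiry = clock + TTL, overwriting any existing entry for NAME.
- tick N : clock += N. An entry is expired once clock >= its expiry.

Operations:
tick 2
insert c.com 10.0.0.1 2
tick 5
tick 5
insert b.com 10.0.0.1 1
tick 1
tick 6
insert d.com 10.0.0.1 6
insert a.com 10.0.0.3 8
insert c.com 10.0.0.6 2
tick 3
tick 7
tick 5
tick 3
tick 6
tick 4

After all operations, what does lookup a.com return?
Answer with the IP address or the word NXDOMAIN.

Op 1: tick 2 -> clock=2.
Op 2: insert c.com -> 10.0.0.1 (expiry=2+2=4). clock=2
Op 3: tick 5 -> clock=7. purged={c.com}
Op 4: tick 5 -> clock=12.
Op 5: insert b.com -> 10.0.0.1 (expiry=12+1=13). clock=12
Op 6: tick 1 -> clock=13. purged={b.com}
Op 7: tick 6 -> clock=19.
Op 8: insert d.com -> 10.0.0.1 (expiry=19+6=25). clock=19
Op 9: insert a.com -> 10.0.0.3 (expiry=19+8=27). clock=19
Op 10: insert c.com -> 10.0.0.6 (expiry=19+2=21). clock=19
Op 11: tick 3 -> clock=22. purged={c.com}
Op 12: tick 7 -> clock=29. purged={a.com,d.com}
Op 13: tick 5 -> clock=34.
Op 14: tick 3 -> clock=37.
Op 15: tick 6 -> clock=43.
Op 16: tick 4 -> clock=47.
lookup a.com: not in cache (expired or never inserted)

Answer: NXDOMAIN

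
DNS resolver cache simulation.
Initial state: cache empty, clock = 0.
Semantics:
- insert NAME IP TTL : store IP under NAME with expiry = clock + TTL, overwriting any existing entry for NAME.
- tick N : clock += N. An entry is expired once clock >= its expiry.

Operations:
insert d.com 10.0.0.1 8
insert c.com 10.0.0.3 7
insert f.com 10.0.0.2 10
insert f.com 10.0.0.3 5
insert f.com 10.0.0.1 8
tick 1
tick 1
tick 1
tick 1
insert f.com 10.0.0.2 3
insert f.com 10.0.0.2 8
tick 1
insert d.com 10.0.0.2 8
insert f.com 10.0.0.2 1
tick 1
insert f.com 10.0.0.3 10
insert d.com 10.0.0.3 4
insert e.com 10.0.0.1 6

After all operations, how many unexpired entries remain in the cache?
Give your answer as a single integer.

Op 1: insert d.com -> 10.0.0.1 (expiry=0+8=8). clock=0
Op 2: insert c.com -> 10.0.0.3 (expiry=0+7=7). clock=0
Op 3: insert f.com -> 10.0.0.2 (expiry=0+10=10). clock=0
Op 4: insert f.com -> 10.0.0.3 (expiry=0+5=5). clock=0
Op 5: insert f.com -> 10.0.0.1 (expiry=0+8=8). clock=0
Op 6: tick 1 -> clock=1.
Op 7: tick 1 -> clock=2.
Op 8: tick 1 -> clock=3.
Op 9: tick 1 -> clock=4.
Op 10: insert f.com -> 10.0.0.2 (expiry=4+3=7). clock=4
Op 11: insert f.com -> 10.0.0.2 (expiry=4+8=12). clock=4
Op 12: tick 1 -> clock=5.
Op 13: insert d.com -> 10.0.0.2 (expiry=5+8=13). clock=5
Op 14: insert f.com -> 10.0.0.2 (expiry=5+1=6). clock=5
Op 15: tick 1 -> clock=6. purged={f.com}
Op 16: insert f.com -> 10.0.0.3 (expiry=6+10=16). clock=6
Op 17: insert d.com -> 10.0.0.3 (expiry=6+4=10). clock=6
Op 18: insert e.com -> 10.0.0.1 (expiry=6+6=12). clock=6
Final cache (unexpired): {c.com,d.com,e.com,f.com} -> size=4

Answer: 4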